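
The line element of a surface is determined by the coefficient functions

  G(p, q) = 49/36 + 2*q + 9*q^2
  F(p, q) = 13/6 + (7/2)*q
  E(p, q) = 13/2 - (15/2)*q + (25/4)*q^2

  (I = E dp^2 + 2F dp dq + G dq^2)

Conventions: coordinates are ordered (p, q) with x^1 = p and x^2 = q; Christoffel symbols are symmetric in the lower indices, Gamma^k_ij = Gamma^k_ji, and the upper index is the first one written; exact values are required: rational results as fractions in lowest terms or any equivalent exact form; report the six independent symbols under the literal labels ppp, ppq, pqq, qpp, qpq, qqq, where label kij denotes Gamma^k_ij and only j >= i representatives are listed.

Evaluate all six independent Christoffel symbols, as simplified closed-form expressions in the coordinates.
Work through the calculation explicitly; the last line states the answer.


E = 13/2 - (15/2)*q + (25/4)*q^2; F = 13/6 + (7/2)*q; G = 49/36 + 2*q + 9*q^2
Gamma^k_ij = (1/2) g^{kl} (d_i g_jl + d_j g_il - d_l g_ij), with g^inv = (1/(EG-F^2)) [[G, -F], [-F, E]]
first partials: E_p = 0, E_q = -15/2 + (25/2)*q, F_p = 0, F_q = 7/2, G_p = 0, G_q = 2 + 18*q
D = EG - F^2 = 299/72 - (99/8)*q + (5725/144)*q^2 - 55*q^3 + (225/4)*q^4
expanded: Gamma^p_pp = (G E_p - 2F F_p + F E_q)/(2D), Gamma^p_pq = (G E_q - F G_p)/(2D), Gamma^p_qq = (2G F_q - G G_p - F G_q)/(2D), Gamma^q_pp = (2E F_p - E E_q - F E_p)/(2D), Gamma^q_pq = (E G_p - F E_q)/(2D), Gamma^q_qq = (E G_q - 2F F_q + F G_p)/(2D); substitute and cancel common factors

Answer: Gamma_ppp = (3150*q^2 + 60*q - 1170)/(8100*q^4 - 7920*q^3 + 5725*q^2 - 1782*q + 598), Gamma_ppq = (8100*q^3 - 3060*q^2 + 145*q - 735)/(8100*q^4 - 7920*q^3 + 5725*q^2 - 1782*q + 598), Gamma_pqq = (374 - 2304*q)/(8100*q^4 - 7920*q^3 + 5725*q^2 - 1782*q + 598), Gamma_qpp = (-5625*q^3 + 10125*q^2 - 9900*q + 3510)/(8100*q^4 - 7920*q^3 + 5725*q^2 - 1782*q + 598), Gamma_qpq = (-3150*q^2 - 60*q + 1170)/(8100*q^4 - 7920*q^3 + 5725*q^2 - 1782*q + 598), Gamma_qqq = (8100*q^3 - 8820*q^2 + 5580*q - 156)/(8100*q^4 - 7920*q^3 + 5725*q^2 - 1782*q + 598)


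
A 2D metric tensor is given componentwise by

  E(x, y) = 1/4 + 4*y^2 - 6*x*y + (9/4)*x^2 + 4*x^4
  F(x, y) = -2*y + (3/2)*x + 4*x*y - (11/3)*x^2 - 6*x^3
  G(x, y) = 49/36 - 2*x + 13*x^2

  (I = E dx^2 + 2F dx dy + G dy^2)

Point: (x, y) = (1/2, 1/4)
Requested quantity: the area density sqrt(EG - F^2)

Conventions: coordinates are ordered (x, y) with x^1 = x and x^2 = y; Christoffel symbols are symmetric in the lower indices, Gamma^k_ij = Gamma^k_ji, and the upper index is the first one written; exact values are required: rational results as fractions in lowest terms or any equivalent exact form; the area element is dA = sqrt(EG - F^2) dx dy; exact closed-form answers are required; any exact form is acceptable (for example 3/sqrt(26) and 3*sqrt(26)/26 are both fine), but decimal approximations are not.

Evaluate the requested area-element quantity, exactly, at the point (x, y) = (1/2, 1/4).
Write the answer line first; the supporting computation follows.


Answer: sqrt(EG - F^2) = 7*sqrt(14)/24

E = 9/16, F = -11/12, G = 65/18; EG - F^2 = 343/288


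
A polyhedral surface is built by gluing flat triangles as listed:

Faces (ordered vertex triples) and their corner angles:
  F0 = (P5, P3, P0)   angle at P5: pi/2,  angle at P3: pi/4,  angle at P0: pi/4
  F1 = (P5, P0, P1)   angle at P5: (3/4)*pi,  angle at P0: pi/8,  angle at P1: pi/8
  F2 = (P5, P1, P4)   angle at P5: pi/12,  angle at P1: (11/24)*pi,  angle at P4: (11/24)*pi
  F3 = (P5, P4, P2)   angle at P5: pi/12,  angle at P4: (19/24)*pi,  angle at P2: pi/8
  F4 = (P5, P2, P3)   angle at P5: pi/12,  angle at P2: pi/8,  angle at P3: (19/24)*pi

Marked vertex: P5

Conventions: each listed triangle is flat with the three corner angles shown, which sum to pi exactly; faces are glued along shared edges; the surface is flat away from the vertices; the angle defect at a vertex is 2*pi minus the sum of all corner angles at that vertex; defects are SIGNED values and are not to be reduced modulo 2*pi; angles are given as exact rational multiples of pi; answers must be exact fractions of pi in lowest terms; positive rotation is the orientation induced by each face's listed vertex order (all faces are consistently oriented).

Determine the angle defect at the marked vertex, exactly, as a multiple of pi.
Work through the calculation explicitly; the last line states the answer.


Sum of corner angles at P5: (3/2)*pi
defect = 2*pi - (3/2)*pi

Answer: defect(P5) = pi/2


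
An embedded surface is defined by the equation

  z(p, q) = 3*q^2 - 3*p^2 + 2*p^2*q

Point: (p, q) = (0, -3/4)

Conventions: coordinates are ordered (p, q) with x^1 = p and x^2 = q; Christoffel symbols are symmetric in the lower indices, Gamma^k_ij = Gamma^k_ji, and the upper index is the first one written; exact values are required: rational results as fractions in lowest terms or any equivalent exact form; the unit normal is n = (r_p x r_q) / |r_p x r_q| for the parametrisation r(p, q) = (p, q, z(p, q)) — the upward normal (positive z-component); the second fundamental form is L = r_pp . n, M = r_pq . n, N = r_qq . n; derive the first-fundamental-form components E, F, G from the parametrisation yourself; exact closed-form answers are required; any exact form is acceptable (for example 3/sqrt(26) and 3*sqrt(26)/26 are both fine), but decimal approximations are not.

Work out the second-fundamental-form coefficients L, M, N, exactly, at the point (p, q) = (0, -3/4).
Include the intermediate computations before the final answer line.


z_p = 0, z_q = -9/2, z_pp = -9, z_pq = 0, z_qq = 6
E = 1, F = 0, G = 85/4; answer radicand W^2 = 85/4
unnormalised second-form numerators: l = -9, m = 0, n = 6; L = l/sqrt(85/4), and similarly M = m/sqrt(W^2), N = n/sqrt(W^2)

Answer: L = -18*sqrt(85)/85, M = 0, N = 12*sqrt(85)/85


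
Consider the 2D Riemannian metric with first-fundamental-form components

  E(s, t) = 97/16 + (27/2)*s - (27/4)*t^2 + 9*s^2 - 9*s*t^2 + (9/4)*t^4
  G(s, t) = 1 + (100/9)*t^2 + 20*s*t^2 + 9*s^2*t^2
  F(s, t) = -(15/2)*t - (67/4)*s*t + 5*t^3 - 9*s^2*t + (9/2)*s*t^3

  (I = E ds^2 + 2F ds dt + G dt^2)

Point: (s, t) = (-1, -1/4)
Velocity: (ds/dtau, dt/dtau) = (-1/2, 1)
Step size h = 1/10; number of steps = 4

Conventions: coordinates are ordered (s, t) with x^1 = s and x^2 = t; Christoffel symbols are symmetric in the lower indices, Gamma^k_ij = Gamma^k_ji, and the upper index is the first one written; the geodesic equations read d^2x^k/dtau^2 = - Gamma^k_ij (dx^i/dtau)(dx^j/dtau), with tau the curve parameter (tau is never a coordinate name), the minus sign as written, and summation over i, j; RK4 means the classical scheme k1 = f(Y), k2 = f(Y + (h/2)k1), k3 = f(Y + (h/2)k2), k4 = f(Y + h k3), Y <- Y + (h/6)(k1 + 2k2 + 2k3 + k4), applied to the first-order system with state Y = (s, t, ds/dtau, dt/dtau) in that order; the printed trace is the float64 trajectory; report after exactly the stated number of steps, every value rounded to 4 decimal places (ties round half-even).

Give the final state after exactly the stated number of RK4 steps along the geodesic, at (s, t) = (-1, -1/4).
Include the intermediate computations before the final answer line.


f(Y) = (ds/dtau, dt/dtau, -Gamma^s_ij Y'^i Y'^j, -Gamma^t_ij Y'^i Y'^j) with the Gammas evaluated at the stage position; h = 0.100000; intermediate values shown to 6 dp
step 0: s = -1.0000, t = -0.2500, ds/dtau = -0.5000, dt/dtau = 1.0000
step 1:
  k1: at (s, t) = (-1.000000, -0.250000), (ds/dtau, dt/dtau) = (-0.500000, 1.000000); Gamma_sss = -1.472634, Gamma_sst = -0.368159, Gamma_stt = 0.163626, Gamma_tss = 0.145445, Gamma_tst = 0.036361, Gamma_ttt = -0.016161; k1 = (-0.500000, 1.000000, -0.163626, 0.016161)
  k2: at (s, t) = (-1.025000, -0.200000), (ds/dtau, dt/dtau) = (-0.508181, 1.000808); Gamma_sss = -1.486650, Gamma_sst = -0.297330, Gamma_stt = 0.128017, Gamma_tss = 0.086791, Gamma_tst = 0.017358, Gamma_ttt = -0.007474; k2 = (-0.508181, 1.000808, -0.046739, 0.002729)
  k3: at (s, t) = (-1.025409, -0.199960), (ds/dtau, dt/dtau) = (-0.502337, 1.000136); Gamma_sss = -1.486919, Gamma_sst = -0.297324, Gamma_stt = 0.127432, Gamma_tss = 0.086260, Gamma_tst = 0.017248, Gamma_ttt = -0.007393; k3 = (-0.502337, 1.000136, -0.051008, 0.002959)
  k4: at (s, t) = (-1.050234, -0.149986), (ds/dtau, dt/dtau) = (-0.505101, 1.000296); Gamma_sss = -1.495959, Gamma_sst = -0.224374, Gamma_stt = 0.091070, Gamma_tss = 0.043853, Gamma_tst = 0.006577, Gamma_ttt = -0.002670; k4 = (-0.505101, 1.000296, 0.063806, -0.001870)
  Y <- Y + (h/6)(k1 + 2k2 + 2k3 + k4): s = -1.0504, t = -0.1500, ds/dtau = -0.5049, dt/dtau = 1.0004
step 2:
  k1: at (s, t) = (-1.050436, -0.149964), (ds/dtau, dt/dtau) = (-0.504922, 1.000428); Gamma_sss = -1.496028, Gamma_sst = -0.224350, Gamma_stt = 0.090772, Gamma_tss = 0.043675, Gamma_tst = 0.006550, Gamma_ttt = -0.002650; k1 = (-0.504922, 1.000428, 0.063902, -0.001866)
  k2: at (s, t) = (-1.075682, -0.099942), (ds/dtau, dt/dtau) = (-0.501727, 1.000334); Gamma_sss = -1.499867, Gamma_sst = -0.149900, Gamma_stt = 0.053139, Gamma_tss = 0.016061, Gamma_tst = 0.001605, Gamma_ttt = -0.000569; k2 = (-0.501727, 1.000334, 0.173918, -0.001862)
  k3: at (s, t) = (-1.075522, -0.099947), (ds/dtau, dt/dtau) = (-0.496226, 1.000335); Gamma_sss = -1.499860, Gamma_sst = -0.149906, Gamma_stt = 0.053379, Gamma_tss = 0.016142, Gamma_tst = 0.001613, Gamma_ttt = -0.000574; k3 = (-0.496226, 1.000335, 0.167087, -0.001798)
  k4: at (s, t) = (-1.100058, -0.049930), (ds/dtau, dt/dtau) = (-0.488213, 1.000248); Gamma_sss = -1.497932, Gamma_sst = -0.074792, Gamma_stt = 0.016556, Gamma_tss = 0.002353, Gamma_tst = 0.000117, Gamma_ttt = -0.000026; k4 = (-0.488213, 1.000248, 0.267424, -0.000420)
  Y <- Y + (h/6)(k1 + 2k2 + 2k3 + k4): s = -1.1003, t = -0.0499, ds/dtau = -0.4880, dt/dtau = 1.0003
step 3:
  k1: at (s, t) = (-1.100253, -0.049930), (ds/dtau, dt/dtau) = (-0.488033, 1.000268); Gamma_sss = -1.497889, Gamma_sst = -0.074790, Gamma_stt = 0.016264, Gamma_tss = 0.002310, Gamma_tst = 0.000115, Gamma_ttt = -0.000025; k1 = (-0.488033, 1.000268, 0.267469, -0.000413)
  k2: at (s, t) = (-1.124655, 0.000083), (ds/dtau, dt/dtau) = (-0.474660, 1.000247); Gamma_sss = -1.489815, Gamma_sst = 0.000124, Gamma_stt = -0.020177, Gamma_tss = 0.000004, Gamma_tst = 0.000000, Gamma_ttt = 0.000000; k2 = (-0.474660, 1.000247, 0.355963, -0.000001)
  k3: at (s, t) = (-1.123986, 0.000082), (ds/dtau, dt/dtau) = (-0.470235, 1.000268); Gamma_sss = -1.490123, Gamma_sst = 0.000123, Gamma_stt = -0.019185, Gamma_tss = 0.000004, Gamma_tst = 0.000000, Gamma_ttt = 0.000000; k3 = (-0.470235, 1.000268, 0.348808, -0.000001)
  k4: at (s, t) = (-1.147276, 0.050097), (ds/dtau, dt/dtau) = (-0.453152, 1.000268); Gamma_sss = -1.476361, Gamma_sst = 0.073961, Gamma_stt = -0.053393, Gamma_tss = 0.006712, Gamma_tst = -0.000336, Gamma_ttt = 0.000243; k4 = (-0.453152, 1.000268, 0.423637, -0.001926)
  Y <- Y + (h/6)(k1 + 2k2 + 2k3 + k4): s = -1.1474, t = 0.0501, ds/dtau = -0.4530, dt/dtau = 1.0002
step 4:
  k1: at (s, t) = (-1.147436, 0.050096), (ds/dtau, dt/dtau) = (-0.453022, 1.000229); Gamma_sss = -1.476257, Gamma_sst = 0.073955, Gamma_stt = -0.053625, Gamma_tss = 0.006738, Gamma_tst = -0.000338, Gamma_ttt = 0.000245; k1 = (-0.453022, 1.000229, 0.423641, -0.001934)
  k2: at (s, t) = (-1.170087, 0.100107), (ds/dtau, dt/dtau) = (-0.431840, 1.000132); Gamma_sss = -1.456542, Gamma_sst = 0.145811, Gamma_stt = -0.085901, Gamma_tss = 0.020229, Gamma_tst = -0.002025, Gamma_ttt = 0.001193; k2 = (-0.431840, 1.000132, 0.483499, -0.006715)
  k3: at (s, t) = (-1.169028, 0.100103), (ds/dtau, dt/dtau) = (-0.428847, 0.999893); Gamma_sss = -1.457411, Gamma_sst = 0.145891, Gamma_stt = -0.084409, Gamma_tss = 0.019926, Gamma_tst = -0.001995, Gamma_ttt = 0.001154; k3 = (-0.428847, 0.999893, 0.477539, -0.006529)
  k4: at (s, t) = (-1.190321, 0.150085), (ds/dtau, dt/dtau) = (-0.405268, 0.999576); Gamma_sss = -1.432779, Gamma_sst = 0.215039, Gamma_stt = -0.113490, Gamma_tss = 0.037719, Gamma_tst = -0.005661, Gamma_ttt = 0.002988; k4 = (-0.405268, 0.999576, 0.522940, -0.013767)
  Y <- Y + (h/6)(k1 + 2k2 + 2k3 + k4): s = -1.1904, t = 0.1501, ds/dtau = -0.4052, dt/dtau = 0.9995

Answer: s = -1.1904, t = 0.1501, ds/dtau = -0.4052, dt/dtau = 0.9995


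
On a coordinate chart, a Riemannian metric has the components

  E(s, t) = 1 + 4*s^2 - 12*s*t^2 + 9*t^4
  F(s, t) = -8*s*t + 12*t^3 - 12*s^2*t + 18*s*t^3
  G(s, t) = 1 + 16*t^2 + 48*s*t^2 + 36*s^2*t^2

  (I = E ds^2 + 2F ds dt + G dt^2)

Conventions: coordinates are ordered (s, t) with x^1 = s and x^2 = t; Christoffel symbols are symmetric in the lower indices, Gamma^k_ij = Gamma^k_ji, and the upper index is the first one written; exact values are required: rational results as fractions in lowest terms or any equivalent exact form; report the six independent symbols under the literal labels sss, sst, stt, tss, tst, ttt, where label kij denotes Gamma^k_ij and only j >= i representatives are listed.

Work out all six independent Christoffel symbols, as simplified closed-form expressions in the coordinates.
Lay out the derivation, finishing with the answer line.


E = 1 + 4*s^2 - 12*s*t^2 + 9*t^4; F = -8*s*t + 12*t^3 - 12*s^2*t + 18*s*t^3; G = 1 + 16*t^2 + 48*s*t^2 + 36*s^2*t^2
Gamma^k_ij = (1/2) g^{kl} (d_i g_jl + d_j g_il - d_l g_ij), with g^inv = (1/(EG-F^2)) [[G, -F], [-F, E]]
first partials: E_s = 8*s - 12*t^2, E_t = -24*s*t + 36*t^3, F_s = -8*t - 24*s*t + 18*t^3, F_t = -8*s + 36*t^2 - 12*s^2 + 54*s*t^2, G_s = 48*t^2 + 72*s*t^2, G_t = 32*t + 96*s*t + 72*s^2*t
D = EG - F^2 = 1 + 16*t^2 + 4*s^2 + 36*s*t^2 + 9*t^4 + 36*s^2*t^2
expanded: Gamma^s_ss = (G E_s - 2F F_s + F E_t)/(2D), Gamma^s_st = (G E_t - F G_s)/(2D), Gamma^s_tt = (2G F_t - G G_s - F G_t)/(2D), Gamma^t_ss = (2E F_s - E E_t - F E_s)/(2D), Gamma^t_st = (E G_s - F E_t)/(2D), Gamma^t_tt = (E G_t - 2F F_t + F G_s)/(2D); substitute and cancel common factors

Answer: Gamma_sss = (4*s - 6*t^2)/(36*s^2*t^2 + 4*s^2 + 36*s*t^2 + 9*t^4 + 16*t^2 + 1), Gamma_sst = (-12*s*t + 18*t^3)/(36*s^2*t^2 + 4*s^2 + 36*s*t^2 + 9*t^4 + 16*t^2 + 1), Gamma_stt = (-12*s^2 + 18*s*t^2 - 8*s + 12*t^2)/(36*s^2*t^2 + 4*s^2 + 36*s*t^2 + 9*t^4 + 16*t^2 + 1), Gamma_tss = (-12*s*t - 8*t)/(36*s^2*t^2 + 4*s^2 + 36*s*t^2 + 9*t^4 + 16*t^2 + 1), Gamma_tst = (36*s*t^2 + 24*t^2)/(36*s^2*t^2 + 4*s^2 + 36*s*t^2 + 9*t^4 + 16*t^2 + 1), Gamma_ttt = (36*s^2*t + 48*s*t + 16*t)/(36*s^2*t^2 + 4*s^2 + 36*s*t^2 + 9*t^4 + 16*t^2 + 1)


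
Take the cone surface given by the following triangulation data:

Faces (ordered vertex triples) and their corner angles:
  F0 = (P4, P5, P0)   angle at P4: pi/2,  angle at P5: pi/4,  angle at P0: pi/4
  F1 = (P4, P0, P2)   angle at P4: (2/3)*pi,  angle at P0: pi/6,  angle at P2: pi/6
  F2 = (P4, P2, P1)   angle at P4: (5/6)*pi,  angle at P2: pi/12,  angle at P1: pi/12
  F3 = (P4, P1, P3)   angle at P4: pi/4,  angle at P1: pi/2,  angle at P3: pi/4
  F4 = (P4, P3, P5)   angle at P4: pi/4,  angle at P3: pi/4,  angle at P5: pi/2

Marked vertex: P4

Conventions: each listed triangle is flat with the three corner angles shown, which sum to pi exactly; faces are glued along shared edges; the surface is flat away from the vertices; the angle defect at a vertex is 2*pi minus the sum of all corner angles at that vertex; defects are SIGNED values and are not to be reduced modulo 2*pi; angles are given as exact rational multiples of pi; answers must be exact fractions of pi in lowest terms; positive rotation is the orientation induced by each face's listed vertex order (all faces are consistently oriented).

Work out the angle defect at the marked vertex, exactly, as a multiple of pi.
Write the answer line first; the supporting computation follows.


Answer: defect(P4) = -pi/2

Sum of corner angles at P4: (5/2)*pi
defect = 2*pi - (5/2)*pi


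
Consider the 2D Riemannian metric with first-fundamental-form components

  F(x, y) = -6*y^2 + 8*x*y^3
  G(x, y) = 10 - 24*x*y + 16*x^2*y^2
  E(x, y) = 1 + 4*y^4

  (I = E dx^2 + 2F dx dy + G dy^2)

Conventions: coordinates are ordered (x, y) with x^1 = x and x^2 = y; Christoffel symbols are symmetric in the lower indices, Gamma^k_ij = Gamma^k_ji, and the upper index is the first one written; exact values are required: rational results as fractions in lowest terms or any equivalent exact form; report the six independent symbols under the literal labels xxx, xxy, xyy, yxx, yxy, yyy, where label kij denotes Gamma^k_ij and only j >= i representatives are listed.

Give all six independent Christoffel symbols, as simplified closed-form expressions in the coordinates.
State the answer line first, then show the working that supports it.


Answer: Gamma_xxx = 0, Gamma_xxy = 4*y^3/(8*x^2*y^2 - 12*x*y + 2*y^4 + 5), Gamma_xyy = 4*x*y^2/(8*x^2*y^2 - 12*x*y + 2*y^4 + 5), Gamma_yxx = 0, Gamma_yxy = (8*x*y^2 - 6*y)/(8*x^2*y^2 - 12*x*y + 2*y^4 + 5), Gamma_yyy = (8*x^2*y - 6*x)/(8*x^2*y^2 - 12*x*y + 2*y^4 + 5)

E = 1 + 4*y^4; F = -6*y^2 + 8*x*y^3; G = 10 - 24*x*y + 16*x^2*y^2
Gamma^k_ij = (1/2) g^{kl} (d_i g_jl + d_j g_il - d_l g_ij), with g^inv = (1/(EG-F^2)) [[G, -F], [-F, E]]
first partials: E_x = 0, E_y = 16*y^3, F_x = 8*y^3, F_y = -12*y + 24*x*y^2, G_x = -24*y + 32*x*y^2, G_y = -24*x + 32*x^2*y
D = EG - F^2 = 10 - 24*x*y + 4*y^4 + 16*x^2*y^2
expanded: Gamma^x_xx = (G E_x - 2F F_x + F E_y)/(2D), Gamma^x_xy = (G E_y - F G_x)/(2D), Gamma^x_yy = (2G F_y - G G_x - F G_y)/(2D), Gamma^y_xx = (2E F_x - E E_y - F E_x)/(2D), Gamma^y_xy = (E G_x - F E_y)/(2D), Gamma^y_yy = (E G_y - 2F F_y + F G_x)/(2D); substitute and cancel common factors


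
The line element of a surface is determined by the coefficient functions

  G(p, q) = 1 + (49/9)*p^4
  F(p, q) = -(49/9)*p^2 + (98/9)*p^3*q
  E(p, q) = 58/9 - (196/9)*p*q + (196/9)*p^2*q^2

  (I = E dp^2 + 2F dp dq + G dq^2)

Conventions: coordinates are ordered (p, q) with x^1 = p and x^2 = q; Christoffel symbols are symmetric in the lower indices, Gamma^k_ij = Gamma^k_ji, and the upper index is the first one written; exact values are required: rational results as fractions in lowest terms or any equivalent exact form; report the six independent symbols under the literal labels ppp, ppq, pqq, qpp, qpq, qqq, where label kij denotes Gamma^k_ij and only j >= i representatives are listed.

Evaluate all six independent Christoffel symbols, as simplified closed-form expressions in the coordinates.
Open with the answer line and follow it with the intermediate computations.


Answer: Gamma_ppp = (196*p*q^2 - 98*q)/(49*p^4 + 196*p^2*q^2 - 196*p*q + 58), Gamma_ppq = (196*p^2*q - 98*p)/(49*p^4 + 196*p^2*q^2 - 196*p*q + 58), Gamma_pqq = 0, Gamma_qpp = 98*p^2*q/(49*p^4 + 196*p^2*q^2 - 196*p*q + 58), Gamma_qpq = 98*p^3/(49*p^4 + 196*p^2*q^2 - 196*p*q + 58), Gamma_qqq = 0

E = 58/9 - (196/9)*p*q + (196/9)*p^2*q^2; F = -(49/9)*p^2 + (98/9)*p^3*q; G = 1 + (49/9)*p^4
Gamma^k_ij = (1/2) g^{kl} (d_i g_jl + d_j g_il - d_l g_ij), with g^inv = (1/(EG-F^2)) [[G, -F], [-F, E]]
first partials: E_p = -(196/9)*q + (392/9)*p*q^2, E_q = -(196/9)*p + (392/9)*p^2*q, F_p = -(98/9)*p + (98/3)*p^2*q, F_q = (98/9)*p^3, G_p = (196/9)*p^3, G_q = 0
D = EG - F^2 = 58/9 - (196/9)*p*q + (196/9)*p^2*q^2 + (49/9)*p^4
expanded: Gamma^p_pp = (G E_p - 2F F_p + F E_q)/(2D), Gamma^p_pq = (G E_q - F G_p)/(2D), Gamma^p_qq = (2G F_q - G G_p - F G_q)/(2D), Gamma^q_pp = (2E F_p - E E_q - F E_p)/(2D), Gamma^q_pq = (E G_p - F E_q)/(2D), Gamma^q_qq = (E G_q - 2F F_q + F G_p)/(2D); substitute and cancel common factors


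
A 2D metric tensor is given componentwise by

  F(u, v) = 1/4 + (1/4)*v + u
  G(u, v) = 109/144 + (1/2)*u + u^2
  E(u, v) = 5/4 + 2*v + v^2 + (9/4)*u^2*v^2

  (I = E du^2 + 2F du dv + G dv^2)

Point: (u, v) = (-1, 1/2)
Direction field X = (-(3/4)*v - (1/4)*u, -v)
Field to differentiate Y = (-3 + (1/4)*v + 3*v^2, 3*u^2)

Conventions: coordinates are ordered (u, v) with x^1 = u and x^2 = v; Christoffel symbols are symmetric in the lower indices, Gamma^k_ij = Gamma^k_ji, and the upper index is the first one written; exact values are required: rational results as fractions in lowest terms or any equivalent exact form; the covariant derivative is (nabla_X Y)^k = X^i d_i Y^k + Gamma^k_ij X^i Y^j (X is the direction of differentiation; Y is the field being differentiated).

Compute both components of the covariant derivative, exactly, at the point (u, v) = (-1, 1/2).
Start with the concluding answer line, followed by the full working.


Answer: (nabla_X Y)^u = -887297/510016, (nabla_X Y)^v = -7737/127504

E = 49/16, F = -5/8, G = 181/144 at the point
E_u = -9/8, E_v = 21/4, F_u = 1, F_v = 1/4, G_u = -3/2, G_v = 0
EG - F^2 = 7969/2304;  g^inv = (2304/7969) * [[181/144, 5/8], [5/8, 49/16]]
first-kind symbols [ij,l] = (1/2)(d_i g_jl + d_j g_il - d_l g_ij): [uu,u] = E_u/2 = -9/16, [uu,v] = F_u - E_v/2 = -13/8, [uv,u] = E_v/2 = 21/8, [uv,v] = G_u/2 = -3/4, [vv,u] = F_v - G_u/2 = 1, [vv,v] = G_v/2 = 0
Gamma^u_ij = (G*[ij,u] - F*[ij,v])/(EG - F^2), Gamma^v_ij = (E*[ij,v] - F*[ij,u])/(EG - F^2)
Gamma_uuu = -3969/7969, Gamma_uuv = 6522/7969, Gamma_uvv = 2896/7969, Gamma_vuu = -12276/7969, Gamma_vuv = -1512/7969, Gamma_vvv = 1440/7969
X = (-1/8, -1/2), Y = (-17/8, 3) at the point


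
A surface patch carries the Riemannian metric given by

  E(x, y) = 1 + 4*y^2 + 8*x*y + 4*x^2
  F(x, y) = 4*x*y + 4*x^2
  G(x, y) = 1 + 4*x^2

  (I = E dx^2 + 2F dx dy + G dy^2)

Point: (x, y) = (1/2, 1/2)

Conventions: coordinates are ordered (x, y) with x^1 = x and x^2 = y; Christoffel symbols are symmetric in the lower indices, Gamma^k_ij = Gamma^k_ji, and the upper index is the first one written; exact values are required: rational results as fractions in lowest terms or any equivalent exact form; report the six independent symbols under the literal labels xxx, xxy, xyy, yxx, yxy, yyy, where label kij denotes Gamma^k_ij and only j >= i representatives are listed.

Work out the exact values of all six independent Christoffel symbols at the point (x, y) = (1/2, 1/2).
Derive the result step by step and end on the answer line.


E = 5, F = 2, G = 2 at the point
E_x = 8, E_y = 8, F_x = 6, F_y = 2, G_x = 4, G_y = 0
EG - F^2 = 6;  g^inv = (1/6) * [[2, -2], [-2, 5]]
first-kind symbols [ij,l] = (1/2)(d_i g_jl + d_j g_il - d_l g_ij): [xx,x] = E_x/2 = 4, [xx,y] = F_x - E_y/2 = 2, [xy,x] = E_y/2 = 4, [xy,y] = G_x/2 = 2, [yy,x] = F_y - G_x/2 = 0, [yy,y] = G_y/2 = 0
Gamma^x_ij = (G*[ij,x] - F*[ij,y])/(EG - F^2), Gamma^y_ij = (E*[ij,y] - F*[ij,x])/(EG - F^2)

Answer: Gamma_xxx = 2/3, Gamma_xxy = 2/3, Gamma_xyy = 0, Gamma_yxx = 1/3, Gamma_yxy = 1/3, Gamma_yyy = 0


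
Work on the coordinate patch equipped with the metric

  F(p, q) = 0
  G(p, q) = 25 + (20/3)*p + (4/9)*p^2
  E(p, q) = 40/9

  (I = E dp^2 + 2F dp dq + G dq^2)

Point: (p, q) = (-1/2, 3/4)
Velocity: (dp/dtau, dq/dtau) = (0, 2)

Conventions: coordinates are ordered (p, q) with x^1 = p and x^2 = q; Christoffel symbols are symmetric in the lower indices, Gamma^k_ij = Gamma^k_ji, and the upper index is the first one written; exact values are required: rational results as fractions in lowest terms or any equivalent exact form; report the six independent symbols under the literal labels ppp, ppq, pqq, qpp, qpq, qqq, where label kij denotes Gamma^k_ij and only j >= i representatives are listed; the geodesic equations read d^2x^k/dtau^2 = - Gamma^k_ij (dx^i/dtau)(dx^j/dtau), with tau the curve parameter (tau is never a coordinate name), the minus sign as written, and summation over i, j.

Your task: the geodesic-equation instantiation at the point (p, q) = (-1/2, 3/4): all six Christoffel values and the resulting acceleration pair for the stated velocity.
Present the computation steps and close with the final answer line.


E = 40/9, F = 0, G = 196/9 at the point
E_p = 0, E_q = 0, F_p = 0, F_q = 0, G_p = 56/9, G_q = 0
EG - F^2 = 7840/81;  g^inv = (81/7840) * [[196/9, 0], [0, 40/9]]
first-kind symbols [ij,l] = (1/2)(d_i g_jl + d_j g_il - d_l g_ij): [pp,p] = E_p/2 = 0, [pp,q] = F_p - E_q/2 = 0, [pq,p] = E_q/2 = 0, [pq,q] = G_p/2 = 28/9, [qq,p] = F_q - G_p/2 = -28/9, [qq,q] = G_q/2 = 0
Gamma^p_ij = (G*[ij,p] - F*[ij,q])/(EG - F^2), Gamma^q_ij = (E*[ij,q] - F*[ij,p])/(EG - F^2)
Gamma_ppp = 0, Gamma_ppq = 0, Gamma_pqq = -7/10, Gamma_qpp = 0, Gamma_qpq = 1/7, Gamma_qqq = 0
d^2p/dtau^2 = -(Gamma_ppp*(0)^2 + 2*Gamma_ppq*(0)*(2) + Gamma_pqq*(2)^2) = 14/5
d^2q/dtau^2 = -(Gamma_qpp*(0)^2 + 2*Gamma_qpq*(0)*(2) + Gamma_qqq*(2)^2) = 0

Answer: Gamma_ppp = 0, Gamma_ppq = 0, Gamma_pqq = -7/10, Gamma_qpp = 0, Gamma_qpq = 1/7, Gamma_qqq = 0; accelerations (d^2p/dtau^2, d^2q/dtau^2) = (14/5, 0)


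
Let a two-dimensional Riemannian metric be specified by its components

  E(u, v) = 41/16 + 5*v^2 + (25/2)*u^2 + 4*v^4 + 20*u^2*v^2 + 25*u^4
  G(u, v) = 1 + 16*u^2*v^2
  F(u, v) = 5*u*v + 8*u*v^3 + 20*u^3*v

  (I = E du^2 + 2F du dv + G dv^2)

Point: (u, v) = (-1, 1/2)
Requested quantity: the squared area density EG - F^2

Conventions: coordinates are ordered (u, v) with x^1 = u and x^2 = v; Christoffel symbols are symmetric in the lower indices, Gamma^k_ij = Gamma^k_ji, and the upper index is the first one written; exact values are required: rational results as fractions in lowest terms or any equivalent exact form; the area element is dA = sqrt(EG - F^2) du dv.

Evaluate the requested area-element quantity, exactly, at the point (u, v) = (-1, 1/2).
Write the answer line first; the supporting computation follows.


Answer: EG - F^2 = 809/16

E = 745/16, F = -27/2, G = 5; EG - F^2 = 809/16


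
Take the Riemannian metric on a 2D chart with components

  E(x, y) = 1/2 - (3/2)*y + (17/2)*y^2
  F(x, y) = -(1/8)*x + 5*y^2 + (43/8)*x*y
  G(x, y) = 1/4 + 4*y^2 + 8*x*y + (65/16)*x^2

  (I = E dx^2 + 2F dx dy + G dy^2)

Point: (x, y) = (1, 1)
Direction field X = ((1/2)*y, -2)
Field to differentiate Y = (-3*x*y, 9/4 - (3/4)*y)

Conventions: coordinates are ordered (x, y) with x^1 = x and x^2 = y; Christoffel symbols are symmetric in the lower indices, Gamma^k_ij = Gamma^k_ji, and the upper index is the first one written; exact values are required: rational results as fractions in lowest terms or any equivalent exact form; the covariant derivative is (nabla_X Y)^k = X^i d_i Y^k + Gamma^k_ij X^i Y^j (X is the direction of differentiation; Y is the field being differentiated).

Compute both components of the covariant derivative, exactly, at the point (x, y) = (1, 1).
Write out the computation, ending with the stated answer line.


E = 15/2, F = 41/4, G = 261/16 at the point
E_x = 0, E_y = 31/2, F_x = 21/4, F_y = 123/8, G_x = 129/8, G_y = 16
EG - F^2 = 553/32;  g^inv = (32/553) * [[261/16, -41/4], [-41/4, 15/2]]
first-kind symbols [ij,l] = (1/2)(d_i g_jl + d_j g_il - d_l g_ij): [xx,x] = E_x/2 = 0, [xx,y] = F_x - E_y/2 = -5/2, [xy,x] = E_y/2 = 31/4, [xy,y] = G_x/2 = 129/16, [yy,x] = F_y - G_x/2 = 117/16, [yy,y] = G_y/2 = 8
Gamma^x_ij = (G*[ij,x] - F*[ij,y])/(EG - F^2), Gamma^y_ij = (E*[ij,y] - F*[ij,x])/(EG - F^2)
Gamma_xxx = 820/553, Gamma_xxy = 1401/553, Gamma_xyy = 9545/4424, Gamma_yxx = -600/553, Gamma_yxy = -607/553, Gamma_yyy = -957/1106
X = (1/2, -2), Y = (-3, 3/2) at the point

Answer: (nabla_X Y)^x = 57087/4424, (nabla_X Y)^y = -3729/2212


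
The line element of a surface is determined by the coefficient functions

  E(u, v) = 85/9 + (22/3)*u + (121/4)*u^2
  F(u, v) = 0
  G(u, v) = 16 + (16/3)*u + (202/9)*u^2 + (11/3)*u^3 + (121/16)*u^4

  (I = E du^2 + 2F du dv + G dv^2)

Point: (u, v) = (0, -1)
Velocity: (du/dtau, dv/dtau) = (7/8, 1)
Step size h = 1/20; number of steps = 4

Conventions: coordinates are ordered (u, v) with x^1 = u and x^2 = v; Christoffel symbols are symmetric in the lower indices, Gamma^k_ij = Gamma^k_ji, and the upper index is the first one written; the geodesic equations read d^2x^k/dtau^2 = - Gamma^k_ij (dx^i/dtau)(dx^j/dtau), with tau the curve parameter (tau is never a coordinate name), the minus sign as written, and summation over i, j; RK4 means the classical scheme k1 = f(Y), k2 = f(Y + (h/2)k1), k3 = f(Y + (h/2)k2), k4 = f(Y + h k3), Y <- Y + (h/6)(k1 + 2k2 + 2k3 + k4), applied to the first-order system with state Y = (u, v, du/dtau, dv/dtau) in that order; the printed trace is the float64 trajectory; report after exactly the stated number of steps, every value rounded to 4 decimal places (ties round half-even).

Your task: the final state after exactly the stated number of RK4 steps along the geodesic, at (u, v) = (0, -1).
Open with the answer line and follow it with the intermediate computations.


Answer: u = 0.1743, v = -0.8082, du/dtau = 0.8653, dv/dtau = 0.9071

f(Y) = (du/dtau, dv/dtau, -Gamma^u_ij Y'^i Y'^j, -Gamma^v_ij Y'^i Y'^j) with the Gammas evaluated at the stage position; h = 0.050000; intermediate values shown to 6 dp
step 0: u = 0.0000, v = -1.0000, du/dtau = 0.8750, dv/dtau = 1.0000
step 1:
  k1: at (u, v) = (0.000000, -1.000000), (du/dtau, dv/dtau) = (0.875000, 1.000000); Gamma_uuu = 0.388235, Gamma_uuv = 0.000000, Gamma_uvv = -0.282353, Gamma_vuu = 0.000000, Gamma_vuv = 0.166667, Gamma_vvv = 0.000000; k1 = (0.875000, 1.000000, -0.014890, -0.291667)
  k2: at (u, v) = (0.021875, -0.975000), (du/dtau, dv/dtau) = (0.874628, 0.992708); Gamma_uuu = 0.449967, Gamma_uuv = 0.000000, Gamma_uvv = -0.328550, Gamma_vuu = 0.000000, Gamma_vuv = 0.195966, Gamma_vvv = 0.000000; k2 = (0.874628, 0.992708, -0.020437, -0.340295)
  k3: at (u, v) = (0.021866, -0.975182), (du/dtau, dv/dtau) = (0.874489, 0.991493); Gamma_uuu = 0.449942, Gamma_uuv = 0.000000, Gamma_uvv = -0.328530, Gamma_vuu = 0.000000, Gamma_vuv = 0.195953, Gamma_vvv = 0.000000; k3 = (0.874489, 0.991493, -0.021120, -0.339803)
  k4: at (u, v) = (0.043724, -0.950425), (du/dtau, dv/dtau) = (0.873944, 0.983010); Gamma_uuu = 0.507927, Gamma_uuv = 0.000000, Gamma_uvv = -0.372579, Gamma_vuu = 0.000000, Gamma_vuv = 0.224854, Gamma_vvv = 0.000000; k4 = (0.873944, 0.983010, -0.027917, -0.386342)
  Y <- Y + (h/6)(k1 + 2k2 + 2k3 + k4): u = 0.0437, v = -0.9504, du/dtau = 0.8740, dv/dtau = 0.9830
step 2:
  k1: at (u, v) = (0.043726, -0.950405), (du/dtau, dv/dtau) = (0.873951, 0.983015); Gamma_uuu = 0.507933, Gamma_uuv = 0.000000, Gamma_uvv = -0.372583, Gamma_vuu = 0.000000, Gamma_vuv = 0.224856, Gamma_vvv = 0.000000; k1 = (0.873951, 0.983015, -0.027920, -0.386351)
  k2: at (u, v) = (0.065575, -0.925830), (du/dtau, dv/dtau) = (0.873253, 0.973356); Gamma_uuu = 0.561918, Gamma_uuv = 0.000000, Gamma_uvv = -0.414342, Gamma_vuu = 0.000000, Gamma_vuv = 0.253315, Gamma_vvv = 0.000000; k2 = (0.873253, 0.973356, -0.035945, -0.430629)
  k3: at (u, v) = (0.065558, -0.926071), (du/dtau, dv/dtau) = (0.873052, 0.972249); Gamma_uuu = 0.561877, Gamma_uuv = 0.000000, Gamma_uvv = -0.414310, Gamma_vuu = 0.000000, Gamma_vuv = 0.253293, Gamma_vvv = 0.000000; k3 = (0.873052, 0.972249, -0.036639, -0.430002)
  k4: at (u, v) = (0.087379, -0.901792), (du/dtau, dv/dtau) = (0.872119, 0.961515); Gamma_uuu = 0.611649, Gamma_uuv = 0.000000, Gamma_uvv = -0.453649, Gamma_vuu = 0.000000, Gamma_vuv = 0.281241, Gamma_vvv = 0.000000; k4 = (0.872119, 0.961515, -0.045811, -0.471672)
  Y <- Y + (h/6)(k1 + 2k2 + 2k3 + k4): u = 0.0874, v = -0.9018, du/dtau = 0.8721, dv/dtau = 0.9615
step 3:
  k1: at (u, v) = (0.087382, -0.901774), (du/dtau, dv/dtau) = (0.872126, 0.961521); Gamma_uuu = 0.611656, Gamma_uuv = 0.000000, Gamma_uvv = -0.453654, Gamma_vuu = 0.000000, Gamma_vuv = 0.281245, Gamma_vvv = 0.000000; k1 = (0.872126, 0.961521, -0.045815, -0.471686)
  k2: at (u, v) = (0.109185, -0.877736), (du/dtau, dv/dtau) = (0.870981, 0.949729); Gamma_uuu = 0.657145, Gamma_uuv = 0.000000, Gamma_uvv = -0.490538, Gamma_vuu = 0.000000, Gamma_vuv = 0.308650, Gamma_vvv = 0.000000; k2 = (0.870981, 0.949729, -0.056058, -0.510628)
  k3: at (u, v) = (0.109157, -0.878031), (du/dtau, dv/dtau) = (0.870725, 0.948755); Gamma_uuu = 0.657088, Gamma_uuv = 0.000000, Gamma_uvv = -0.490491, Gamma_vuu = 0.000000, Gamma_vuv = 0.308614, Gamma_vvv = 0.000000; k3 = (0.870725, 0.948755, -0.056671, -0.509896)
  k4: at (u, v) = (0.130918, -0.854336), (du/dtau, dv/dtau) = (0.869293, 0.936026); Gamma_uuu = 0.698248, Gamma_uuv = 0.000000, Gamma_uvv = -0.524881, Gamma_vuu = 0.000000, Gamma_vuv = 0.335409, Gamma_vvv = 0.000000; k4 = (0.869293, 0.936026, -0.067773, -0.545831)
  Y <- Y + (h/6)(k1 + 2k2 + 2k3 + k4): u = 0.1309, v = -0.8543, du/dtau = 0.8693, dv/dtau = 0.9360
step 4:
  k1: at (u, v) = (0.130922, -0.854319), (du/dtau, dv/dtau) = (0.869301, 0.936033); Gamma_uuu = 0.698255, Gamma_uuv = 0.000000, Gamma_uvv = -0.524887, Gamma_vuu = 0.000000, Gamma_vuv = 0.335414, Gamma_vvv = 0.000000; k1 = (0.869301, 0.936033, -0.067777, -0.545848)
  k2: at (u, v) = (0.152655, -0.830919), (du/dtau, dv/dtau) = (0.867607, 0.922387); Gamma_uuu = 0.735167, Gamma_uuv = 0.000000, Gamma_uvv = -0.556836, Gamma_vuu = 0.000000, Gamma_vuv = 0.361575, Gamma_vvv = 0.000000; k2 = (0.867607, 0.922387, -0.079636, -0.578714)
  k3: at (u, v) = (0.152613, -0.831260), (du/dtau, dv/dtau) = (0.867310, 0.921565); Gamma_uuu = 0.735099, Gamma_uuv = 0.000000, Gamma_uvv = -0.556776, Gamma_vuu = 0.000000, Gamma_vuv = 0.361525, Gamma_vvv = 0.000000; k3 = (0.867310, 0.921565, -0.080101, -0.577921)
  k4: at (u, v) = (0.174288, -0.808241), (du/dtau, dv/dtau) = (0.865296, 0.907137); Gamma_uuu = 0.767850, Gamma_uuv = 0.000000, Gamma_uvv = -0.586320, Gamma_vuu = 0.000000, Gamma_vuv = 0.386990, Gamma_vvv = 0.000000; k4 = (0.865296, 0.907137, -0.092437, -0.607529)
  Y <- Y + (h/6)(k1 + 2k2 + 2k3 + k4): u = 0.1743, v = -0.8082, du/dtau = 0.8653, dv/dtau = 0.9071


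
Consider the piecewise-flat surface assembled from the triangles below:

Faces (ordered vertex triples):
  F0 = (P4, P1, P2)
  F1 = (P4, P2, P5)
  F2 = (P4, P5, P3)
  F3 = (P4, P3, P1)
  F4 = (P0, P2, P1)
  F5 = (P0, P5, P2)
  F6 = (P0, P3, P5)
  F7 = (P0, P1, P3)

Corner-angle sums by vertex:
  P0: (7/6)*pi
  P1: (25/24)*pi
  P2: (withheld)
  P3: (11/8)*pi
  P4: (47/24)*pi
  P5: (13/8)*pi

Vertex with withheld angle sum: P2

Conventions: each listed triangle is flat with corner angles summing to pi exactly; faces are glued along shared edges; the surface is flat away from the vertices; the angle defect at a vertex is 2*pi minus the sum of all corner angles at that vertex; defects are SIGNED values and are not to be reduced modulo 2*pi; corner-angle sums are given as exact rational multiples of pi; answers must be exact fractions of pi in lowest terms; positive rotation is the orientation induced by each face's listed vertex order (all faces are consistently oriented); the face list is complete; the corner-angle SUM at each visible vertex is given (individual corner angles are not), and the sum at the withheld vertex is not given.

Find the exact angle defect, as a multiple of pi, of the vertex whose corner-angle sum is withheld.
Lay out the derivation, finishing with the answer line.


V = 6, E = 12, F = 8; chi = V - E + F = 2
Gauss-Bonnet: total defect = 2*pi*chi = 4*pi; visible defects sum to (17/6)*pi

Answer: defect(P2) = (7/6)*pi


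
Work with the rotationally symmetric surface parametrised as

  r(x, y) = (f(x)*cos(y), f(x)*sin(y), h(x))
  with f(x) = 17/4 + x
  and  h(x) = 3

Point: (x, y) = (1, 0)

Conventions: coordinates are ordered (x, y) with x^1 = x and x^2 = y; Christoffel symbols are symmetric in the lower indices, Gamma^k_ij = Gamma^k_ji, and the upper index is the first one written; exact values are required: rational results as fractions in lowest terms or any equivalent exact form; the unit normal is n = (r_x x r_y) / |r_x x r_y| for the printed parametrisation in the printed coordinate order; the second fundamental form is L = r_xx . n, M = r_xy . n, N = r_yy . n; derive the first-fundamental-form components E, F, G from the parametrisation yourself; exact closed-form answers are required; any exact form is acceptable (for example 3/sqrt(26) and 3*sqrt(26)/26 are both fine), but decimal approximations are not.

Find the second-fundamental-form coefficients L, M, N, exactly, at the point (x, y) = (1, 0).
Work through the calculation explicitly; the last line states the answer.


f = 21/4, f' = 1, f'' = 0, h' = 0, h'' = 0
E = 1, F = 0, G = 441/16; answer radicand W^2 = 1
unnormalised second-form numerators: l = 0, m = 0, n = 0; L = l/sqrt(1), and similarly M = m/sqrt(W^2), N = n/sqrt(W^2)

Answer: L = 0, M = 0, N = 0


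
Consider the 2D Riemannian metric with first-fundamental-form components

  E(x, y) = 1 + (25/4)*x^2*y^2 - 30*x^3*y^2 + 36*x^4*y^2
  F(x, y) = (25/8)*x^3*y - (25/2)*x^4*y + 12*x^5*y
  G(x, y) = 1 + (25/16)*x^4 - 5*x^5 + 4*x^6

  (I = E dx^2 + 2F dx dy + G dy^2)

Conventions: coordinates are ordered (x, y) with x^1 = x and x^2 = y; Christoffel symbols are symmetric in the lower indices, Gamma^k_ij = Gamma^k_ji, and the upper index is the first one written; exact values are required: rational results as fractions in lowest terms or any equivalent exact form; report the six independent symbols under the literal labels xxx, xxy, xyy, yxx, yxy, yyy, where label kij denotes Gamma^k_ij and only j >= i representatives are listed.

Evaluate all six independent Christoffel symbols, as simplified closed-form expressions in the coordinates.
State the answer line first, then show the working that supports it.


Answer: Gamma_xxx = (1152*x^3*y^2 - 720*x^2*y^2 + 100*x*y^2)/(64*x^6 - 80*x^5 + 576*x^4*y^2 + 25*x^4 - 480*x^3*y^2 + 100*x^2*y^2 + 16), Gamma_xxy = (576*x^4*y - 480*x^3*y + 100*x^2*y)/(64*x^6 - 80*x^5 + 576*x^4*y^2 + 25*x^4 - 480*x^3*y^2 + 100*x^2*y^2 + 16), Gamma_xyy = 0, Gamma_yxx = (384*x^4*y - 320*x^3*y + 50*x^2*y)/(64*x^6 - 80*x^5 + 576*x^4*y^2 + 25*x^4 - 480*x^3*y^2 + 100*x^2*y^2 + 16), Gamma_yxy = (192*x^5 - 200*x^4 + 50*x^3)/(64*x^6 - 80*x^5 + 576*x^4*y^2 + 25*x^4 - 480*x^3*y^2 + 100*x^2*y^2 + 16), Gamma_yyy = 0

E = 1 + (25/4)*x^2*y^2 - 30*x^3*y^2 + 36*x^4*y^2; F = (25/8)*x^3*y - (25/2)*x^4*y + 12*x^5*y; G = 1 + (25/16)*x^4 - 5*x^5 + 4*x^6
Gamma^k_ij = (1/2) g^{kl} (d_i g_jl + d_j g_il - d_l g_ij), with g^inv = (1/(EG-F^2)) [[G, -F], [-F, E]]
first partials: E_x = (25/2)*x*y^2 - 90*x^2*y^2 + 144*x^3*y^2, E_y = (25/2)*x^2*y - 60*x^3*y + 72*x^4*y, F_x = (75/8)*x^2*y - 50*x^3*y + 60*x^4*y, F_y = (25/8)*x^3 - (25/2)*x^4 + 12*x^5, G_x = (25/4)*x^3 - 25*x^4 + 24*x^5, G_y = 0
D = EG - F^2 = 1 + (25/4)*x^2*y^2 + (25/16)*x^4 - 30*x^3*y^2 - 5*x^5 + 36*x^4*y^2 + 4*x^6
expanded: Gamma^x_xx = (G E_x - 2F F_x + F E_y)/(2D), Gamma^x_xy = (G E_y - F G_x)/(2D), Gamma^x_yy = (2G F_y - G G_x - F G_y)/(2D), Gamma^y_xx = (2E F_x - E E_y - F E_x)/(2D), Gamma^y_xy = (E G_x - F E_y)/(2D), Gamma^y_yy = (E G_y - 2F F_y + F G_x)/(2D); substitute and cancel common factors


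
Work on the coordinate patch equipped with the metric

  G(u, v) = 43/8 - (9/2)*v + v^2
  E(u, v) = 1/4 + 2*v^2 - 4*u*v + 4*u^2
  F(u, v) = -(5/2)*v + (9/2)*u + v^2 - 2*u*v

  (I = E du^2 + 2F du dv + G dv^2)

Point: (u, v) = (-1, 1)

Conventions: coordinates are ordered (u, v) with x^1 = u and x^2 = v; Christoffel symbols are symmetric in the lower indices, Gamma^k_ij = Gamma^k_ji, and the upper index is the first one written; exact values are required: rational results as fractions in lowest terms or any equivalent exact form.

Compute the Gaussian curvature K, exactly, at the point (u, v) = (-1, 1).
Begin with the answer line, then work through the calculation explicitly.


Answer: K = -6368/10609

E = 41/4, F = -4, G = 15/8, EG - F^2 = 103/32 at the point
E_u = -12, E_v = 8, F_u = 5/2, F_v = 3/2, G_u = 0, G_v = -5/2
E_vv = 4, F_uv = -2, G_uu = 0
Apply the Brioschi formula K = (det M1 - det M2)/(EG - F^2)^2 over the derivative matrices of E, F, G.
M1 = [[-E_vv/2 + F_uv - G_uu/2, E_u/2, F_u - E_v/2], [F_v - G_u/2, E, F], [G_v/2, F, G]] = [[-4, -6, -3/2], [3/2, 41/4, -4], [-5/4, -4, 15/8]]; det M1 = -1159/32
M2 = [[0, E_v/2, G_u/2], [E_v/2, E, F], [G_u/2, F, G]] = [[0, 4, 0], [4, 41/4, -4], [0, -4, 15/8]]; det M2 = -30
det M1 - det M2 = -199/32; K = -199/32 / (103/32)^2 = -6368/10609


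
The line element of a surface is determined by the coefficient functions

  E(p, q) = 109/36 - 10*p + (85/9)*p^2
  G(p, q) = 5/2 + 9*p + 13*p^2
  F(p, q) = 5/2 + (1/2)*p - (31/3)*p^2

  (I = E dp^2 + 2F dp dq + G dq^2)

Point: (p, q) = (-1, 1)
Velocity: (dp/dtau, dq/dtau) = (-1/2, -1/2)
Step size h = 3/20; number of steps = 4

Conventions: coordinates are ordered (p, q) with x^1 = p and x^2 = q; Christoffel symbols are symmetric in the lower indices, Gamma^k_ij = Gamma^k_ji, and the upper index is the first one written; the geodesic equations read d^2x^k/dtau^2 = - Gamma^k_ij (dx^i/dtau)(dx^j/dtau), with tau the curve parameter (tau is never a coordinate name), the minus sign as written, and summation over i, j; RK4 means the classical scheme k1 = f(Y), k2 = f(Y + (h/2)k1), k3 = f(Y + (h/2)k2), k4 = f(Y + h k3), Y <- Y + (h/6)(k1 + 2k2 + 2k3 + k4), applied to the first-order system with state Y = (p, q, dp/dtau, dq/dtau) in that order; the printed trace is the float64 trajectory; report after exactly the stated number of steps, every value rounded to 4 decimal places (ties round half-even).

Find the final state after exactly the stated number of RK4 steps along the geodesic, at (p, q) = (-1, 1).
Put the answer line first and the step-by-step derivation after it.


Answer: p = -1.2958, q = 0.6892, dp/dtau = -0.4834, dq/dtau = -0.5192

f(Y) = (dp/dtau, dq/dtau, -Gamma^p_ij Y'^i Y'^j, -Gamma^q_ij Y'^i Y'^j) with the Gammas evaluated at the stage position; h = 0.150000; intermediate values shown to 6 dp
step 0: p = -1.0000, q = 1.0000, dp/dtau = -0.5000, dq/dtau = -0.5000
step 1:
  k1: at (p, q) = (-1.000000, 1.000000), (dp/dtau, dq/dtau) = (-0.500000, -0.500000); Gamma_ppp = 1.076672, Gamma_ppq = -0.924415, Gamma_pqq = 0.721044, Gamma_qpp = 4.636759, Gamma_qpq = -2.492840, Gamma_qqq = 0.924415; k1 = (-0.500000, -0.500000, 0.012779, -0.143873)
  k2: at (p, q) = (-1.037500, 0.962500), (dp/dtau, dq/dtau) = (-0.499042, -0.510791); Gamma_ppp = 1.112856, Gamma_ppq = -0.965633, Gamma_pqq = 0.755869, Gamma_qpp = 4.487976, Gamma_qpq = -2.489588, Gamma_qqq = 0.965633; k2 = (-0.499042, -0.510791, 0.017931, -0.100417)
  k3: at (p, q) = (-1.037428, 0.961691), (dp/dtau, dq/dtau) = (-0.498655, -0.507531); Gamma_ppp = 1.112792, Gamma_ppq = -0.965557, Gamma_pqq = 0.755803, Gamma_qpp = 4.488251, Gamma_qpq = -2.489597, Gamma_qqq = 0.965557; k3 = (-0.498655, -0.507531, 0.017343, -0.104601)
  k4: at (p, q) = (-1.074798, 0.923870), (dp/dtau, dq/dtau) = (-0.497399, -0.515690); Gamma_ppp = 1.143799, Gamma_ppq = -1.003458, Gamma_pqq = 0.789165, Gamma_qpp = 4.349804, Gamma_qpq = -2.483489, Gamma_qqq = 1.003458; k4 = (-0.497399, -0.515690, 0.021931, -0.068973)
  Y <- Y + (h/6)(k1 + 2k2 + 2k3 + k4): p = -1.0748, q = 0.9237, dp/dtau = -0.4974, dq/dtau = -0.5156
step 2:
  k1: at (p, q) = (-1.074820, 0.923692), (dp/dtau, dq/dtau) = (-0.497369, -0.515572); Gamma_ppp = 1.143815, Gamma_ppq = -1.003479, Gamma_pqq = 0.789184, Gamma_qpp = 4.349727, Gamma_qpq = -2.483485, Gamma_qqq = 1.003479; k1 = (-0.497369, -0.515572, 0.021914, -0.069078)
  k2: at (p, q) = (-1.112122, 0.885024), (dp/dtau, dq/dtau) = (-0.495725, -0.520753); Gamma_ppp = 1.170372, Gamma_ppq = -1.038339, Gamma_pqq = 0.821119, Gamma_qpp = 4.220381, Gamma_qpq = -2.475001, Gamma_qqq = 1.038339; k2 = (-0.495725, -0.520753, 0.025810, -0.040866)
  k3: at (p, q) = (-1.111999, 0.884635), (dp/dtau, dq/dtau) = (-0.495433, -0.518637); Gamma_ppp = 1.170291, Gamma_ppq = -1.038228, Gamma_pqq = 0.821016, Gamma_qpp = 4.220795, Gamma_qpq = -2.475033, Gamma_qqq = 1.038228; k3 = (-0.495433, -0.518637, 0.025453, -0.043358)
  k4: at (p, q) = (-1.149135, 0.845896), (dp/dtau, dq/dtau) = (-0.493551, -0.522076); Gamma_ppp = 1.192930, Gamma_ppq = -1.070185, Gamma_pqq = 0.851450, Gamma_qpp = 4.099956, Gamma_qpq = -2.464618, Gamma_qqq = 1.070185; k4 = (-0.493551, -0.522076, 0.028849, -0.020290)
  Y <- Y + (h/6)(k1 + 2k2 + 2k3 + k4): p = -1.1492, q = 0.8458, dp/dtau = -0.4935, dq/dtau = -0.5220
step 3:
  k1: at (p, q) = (-1.149151, 0.845781), (dp/dtau, dq/dtau) = (-0.493536, -0.522017); Gamma_ppp = 1.192939, Gamma_ppq = -1.070198, Gamma_pqq = 0.851462, Gamma_qpp = 4.099906, Gamma_qpq = -2.464613, Gamma_qqq = 1.070198; k1 = (-0.493536, -0.522017, 0.028841, -0.020339)
  k2: at (p, q) = (-1.186166, 0.806630), (dp/dtau, dq/dtau) = (-0.491373, -0.523543); Gamma_ppp = 1.212182, Gamma_ppq = -1.099492, Gamma_pqq = 0.880446, Gamma_qpp = 3.986640, Gamma_qpq = -2.452595, Gamma_qqq = 1.099492; k2 = (-0.491373, -0.523543, 0.031693, -0.002048)
  k3: at (p, q) = (-1.186004, 0.806515), (dp/dtau, dq/dtau) = (-0.491159, -0.522171); Gamma_ppp = 1.212104, Gamma_ppq = -1.099369, Gamma_pqq = 0.880322, Gamma_qpp = 3.987122, Gamma_qpq = -2.452651, Gamma_qqq = 1.099369; k3 = (-0.491159, -0.522171, 0.031473, -0.003541)
  k4: at (p, q) = (-1.222825, 0.767455), (dp/dtau, dq/dtau) = (-0.488815, -0.522549); Gamma_ppp = 1.228364, Gamma_ppq = -1.126156, Gamma_pqq = 0.907833, Gamma_qpp = 3.880908, Gamma_qpq = -2.439352, Gamma_qqq = 1.126156; k4 = (-0.488815, -0.522549, 0.033911, 0.011355)
  Y <- Y + (h/6)(k1 + 2k2 + 2k3 + k4): p = -1.2228, q = 0.7674, dp/dtau = -0.4888, dq/dtau = -0.5225
step 4:
  k1: at (p, q) = (-1.222836, 0.767381), (dp/dtau, dq/dtau) = (-0.488809, -0.522522); Gamma_ppp = 1.228369, Gamma_ppq = -1.126164, Gamma_pqq = 0.907842, Gamma_qpp = 3.880876, Gamma_qpq = -2.439347, Gamma_qqq = 1.126164; k1 = (-0.488809, -0.522522, 0.033908, 0.011334)
  k2: at (p, q) = (-1.259497, 0.728192), (dp/dtau, dq/dtau) = (-0.486266, -0.521672); Gamma_ppp = 1.242025, Gamma_ppq = -1.150650, Gamma_pqq = 0.933940, Gamma_qpp = 3.781003, Gamma_qpq = -2.424993, Gamma_qqq = 1.150650; k2 = (-0.486266, -0.521672, 0.035927, 0.023126)
  k3: at (p, q) = (-1.259306, 0.728256), (dp/dtau, dq/dtau) = (-0.486115, -0.520787); Gamma_ppp = 1.241960, Gamma_ppq = -1.150528, Gamma_pqq = 0.933808, Gamma_qpp = 3.781508, Gamma_qpq = -2.425070, Gamma_qqq = 1.150528; k3 = (-0.486115, -0.520787, 0.035789, 0.022228)
  k4: at (p, q) = (-1.295753, 0.689263), (dp/dtau, dq/dtau) = (-0.483441, -0.519187); Gamma_ppp = 1.253331, Gamma_ppq = -1.172868, Gamma_pqq = 0.958507, Gamma_qpp = 3.687522, Gamma_qpq = -2.409892, Gamma_qqq = 1.172868; k4 = (-0.483441, -0.519187, 0.037478, 0.031766)
  Y <- Y + (h/6)(k1 + 2k2 + 2k3 + k4): p = -1.2958, q = 0.6892, dp/dtau = -0.4834, dq/dtau = -0.5192
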